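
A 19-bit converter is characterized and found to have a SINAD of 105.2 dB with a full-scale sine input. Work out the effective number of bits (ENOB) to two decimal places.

ENOB = (SINAD − 1.76) / 6.02 = (105.2 − 1.76)/6.02 = 17.183.

17.18 bits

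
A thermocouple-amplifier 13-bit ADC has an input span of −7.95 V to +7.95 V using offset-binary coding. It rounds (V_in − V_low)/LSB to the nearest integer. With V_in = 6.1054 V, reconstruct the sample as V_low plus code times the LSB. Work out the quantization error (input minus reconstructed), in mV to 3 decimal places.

-0.728 mV

LSB = 15.9/2^13 = 1.941 mV.
(V_in − V_low)/LSB = (6.1054 − (−7.95))/0.00194092 = 7241.6250 → code 7242 (round).
V_rec = (−7.95) + 7242·0.00194092 = 6.1061279 V.
Difference: -0.00072793 V → -0.728 mV.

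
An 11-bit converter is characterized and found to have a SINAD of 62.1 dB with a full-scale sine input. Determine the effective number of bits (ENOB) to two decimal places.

ENOB = (SINAD − 1.76) / 6.02 = (62.1 − 1.76)/6.02 = 10.023.

10.02 bits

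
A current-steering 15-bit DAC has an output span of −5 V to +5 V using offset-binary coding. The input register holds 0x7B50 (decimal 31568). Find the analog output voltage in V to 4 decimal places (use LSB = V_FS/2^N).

4.6338 V

LSB = 10 V / 2^15 = 305.18 µV.
Code 0x7B50 = 31568 decimal.
V_out = (−5) + 31568 × 0.000305176 V = 4.63379 V.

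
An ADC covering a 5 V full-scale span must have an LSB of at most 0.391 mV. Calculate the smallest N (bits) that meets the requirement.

Number of steps required ≥ 5 V / 0.391 mV = 12787.72.
Need 2^N ≥ 12787.72; 2^13 = 8192, 2^14 = 16384.
Minimum N = 14.

14 bits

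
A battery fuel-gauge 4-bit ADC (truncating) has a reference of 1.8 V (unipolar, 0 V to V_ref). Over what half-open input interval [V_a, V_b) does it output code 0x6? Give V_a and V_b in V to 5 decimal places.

LSB = 1.8/2^4 = 112.500 mV.
Code 0x6 = 6 decimal.
V_a = V_low + 6·LSB = 0.675 V; V_b = V_low + 7·LSB = 0.7875 V.

[0.67500 V, 0.78750 V)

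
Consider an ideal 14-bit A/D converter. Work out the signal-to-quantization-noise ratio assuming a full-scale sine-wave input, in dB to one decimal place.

SNR ≈ 6.02·N + 1.76 dB = 6.02·14 + 1.76 = 86.04 dB.

86.0 dB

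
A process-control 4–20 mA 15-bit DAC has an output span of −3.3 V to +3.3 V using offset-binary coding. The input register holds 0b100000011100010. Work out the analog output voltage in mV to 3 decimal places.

LSB = 6.6 V / 2^15 = 201.42 µV.
Code 0b100000011100010 = 16610 decimal.
V_out = (−3.3) + 16610 × 0.000201416 V = 0.04552 V.
= 45.520 mV.

45.520 mV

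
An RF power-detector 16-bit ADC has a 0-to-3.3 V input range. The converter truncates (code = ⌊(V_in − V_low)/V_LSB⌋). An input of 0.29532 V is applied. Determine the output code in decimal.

code 5864

Full-scale span = 3.3 V; LSB = 3.3/2^16 = 50.35 µV.
(V_in − V_low)/LSB = (0.29532 − 0) / 5.0354e-05 = 5864.876.
Floor → code 5864.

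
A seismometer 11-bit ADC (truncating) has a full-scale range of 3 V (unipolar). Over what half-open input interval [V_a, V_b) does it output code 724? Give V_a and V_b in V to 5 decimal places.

LSB = 3/2^11 = 1.465 mV.
V_a = V_low + 724·LSB = 1.06055 V; V_b = V_low + 725·LSB = 1.06201 V.

[1.06055 V, 1.06201 V)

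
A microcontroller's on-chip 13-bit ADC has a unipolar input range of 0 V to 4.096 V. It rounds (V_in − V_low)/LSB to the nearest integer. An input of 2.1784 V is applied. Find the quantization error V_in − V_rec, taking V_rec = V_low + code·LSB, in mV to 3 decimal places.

Step size: 4.096 V ÷ 2^13 = 0.500 mV.
(V_in − V_low)/LSB = (2.1784 − 0)/0.0005 = 4356.8000 → code 4357 (round).
V_rec = 0 + 4357·0.0005 = 2.1785 V.
Error = 2.1784 − 2.1785 = -0.0001 V = -0.100 mV.

-0.100 mV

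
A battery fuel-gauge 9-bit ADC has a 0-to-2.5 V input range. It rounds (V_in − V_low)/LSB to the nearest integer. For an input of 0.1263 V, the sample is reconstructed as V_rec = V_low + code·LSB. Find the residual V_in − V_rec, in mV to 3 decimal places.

-0.653 mV

LSB = 2.5/2^9 = 4.883 mV.
(V_in − V_low)/LSB = (0.1263 − 0)/0.00488281 = 25.8662 → code 26 (round).
Reconstructed: 0.12695312 V.
Difference: -0.000653125 V → -0.653 mV.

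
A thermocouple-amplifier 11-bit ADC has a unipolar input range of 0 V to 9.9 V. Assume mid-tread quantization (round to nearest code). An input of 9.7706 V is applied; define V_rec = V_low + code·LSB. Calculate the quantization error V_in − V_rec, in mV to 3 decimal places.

1.118 mV

LSB = 9.9/2^11 = 4.834 mV.
(9.7706 − 0)/0.00483398 = 2021.2312; round gives code 2021.
Reconstructed: 9.7694824 V.
Difference: 0.00111758 V → 1.118 mV.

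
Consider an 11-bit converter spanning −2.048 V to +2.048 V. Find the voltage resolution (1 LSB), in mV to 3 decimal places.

2.000 mV

Full-scale span = 4.096 V.
LSB = 4.096 / 2^11 = 4.096 / 2048 = 0.002 V = 2.000 mV.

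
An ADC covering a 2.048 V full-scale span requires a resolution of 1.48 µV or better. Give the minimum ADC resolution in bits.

Number of steps required ≥ 2.048 V / 1.48 µV = 1383783.78.
Need 2^N ≥ 1383783.78; 2^20 = 1048576, 2^21 = 2097152.
Minimum N = 21.

21 bits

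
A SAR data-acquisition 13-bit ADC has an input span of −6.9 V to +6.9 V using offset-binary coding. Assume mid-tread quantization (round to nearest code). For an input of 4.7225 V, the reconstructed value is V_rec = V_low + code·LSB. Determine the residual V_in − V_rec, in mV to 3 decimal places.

0.649 mV

LSB = 13.8/2^13 = 1.685 mV.
(V_in − V_low)/LSB = (4.7225 − (−6.9))/0.00168457 = 6899.3855 → code 6899 (round).
Code 6899 maps back to (−6.9) + 6899×0.00168457 V = 4.7218506 V.
V_in − V_rec = 0.000649414 V = 0.649 mV.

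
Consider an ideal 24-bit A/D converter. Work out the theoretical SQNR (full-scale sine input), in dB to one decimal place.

SNR ≈ 6.02·N + 1.76 dB = 6.02·24 + 1.76 = 146.24 dB.

146.2 dB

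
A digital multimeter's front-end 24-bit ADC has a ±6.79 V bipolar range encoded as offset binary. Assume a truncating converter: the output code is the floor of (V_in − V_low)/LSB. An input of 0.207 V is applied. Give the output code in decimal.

code 8644343

LSB = 13.58 V / 16777216 = 0.81 µV.
Input sits at 8644343.178 steps above V_low.
Floor → code 8644343.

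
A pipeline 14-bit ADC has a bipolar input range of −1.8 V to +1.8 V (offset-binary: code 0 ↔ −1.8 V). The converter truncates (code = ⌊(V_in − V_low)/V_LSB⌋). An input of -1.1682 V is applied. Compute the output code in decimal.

code 2875

LSB = 3.6 V / 16384 = 219.73 µV.
(-1.1682 − (−1.8)) / 0.000219727 = 2875.392 LSBs.
⌊·⌋(2875.392) = 2875.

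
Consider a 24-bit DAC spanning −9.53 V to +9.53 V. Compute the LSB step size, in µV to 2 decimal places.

Full-scale span = 19.06 V.
LSB = 19.06 / 2^24 = 19.06 / 16777216 = 1.13606e-06 V = 1.14 µV.

1.14 µV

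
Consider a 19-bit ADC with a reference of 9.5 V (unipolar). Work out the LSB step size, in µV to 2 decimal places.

18.12 µV

Full-scale span = 9.5 V.
LSB = 9.5 / 2^19 = 9.5 / 524288 = 1.81198e-05 V = 18.12 µV.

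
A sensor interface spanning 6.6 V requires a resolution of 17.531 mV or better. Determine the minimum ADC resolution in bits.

9 bits

Number of steps required ≥ 6.6 V / 17.531 mV = 376.48.
Need 2^N ≥ 376.48; 2^8 = 256, 2^9 = 512.
Minimum N = 9.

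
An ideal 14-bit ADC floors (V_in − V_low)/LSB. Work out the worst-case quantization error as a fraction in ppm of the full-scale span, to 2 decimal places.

Truncating → worst-case error = 1 LSB = V_FS/2^14, so 1e+06/16384 = 61.0352 ppm of full scale.

61.04 ppm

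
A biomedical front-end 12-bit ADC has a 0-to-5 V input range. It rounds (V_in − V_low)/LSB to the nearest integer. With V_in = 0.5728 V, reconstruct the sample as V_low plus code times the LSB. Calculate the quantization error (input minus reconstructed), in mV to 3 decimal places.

One LSB is 5 V / 4096 = 1.221 mV.
(V_in − V_low)/LSB = (0.5728 − 0)/0.0012207 = 469.2378 → code 469 (round).
V_rec = 0 + 469·0.0012207 = 0.57250977 V.
Error = 0.5728 − 0.57250977 = 0.000290234 V = 0.290 mV.

0.290 mV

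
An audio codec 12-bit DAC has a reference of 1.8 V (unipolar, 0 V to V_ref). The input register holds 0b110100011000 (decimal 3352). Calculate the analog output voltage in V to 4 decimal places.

LSB = 1.8 V / 2^12 = 439.45 µV.
Code 0b110100011000 = 3352 decimal.
V_out = 0 + 3352 × 0.000439453 V = 1.47305 V.

1.4730 V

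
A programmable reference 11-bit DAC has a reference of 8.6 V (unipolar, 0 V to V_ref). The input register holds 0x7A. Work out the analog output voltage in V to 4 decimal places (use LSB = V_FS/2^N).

LSB = 8.6 V / 2^11 = 4.199 mV.
Code 0x7A = 122 decimal.
V_out = 0 + 122 × 0.00419922 V = 0.512305 V.

0.5123 V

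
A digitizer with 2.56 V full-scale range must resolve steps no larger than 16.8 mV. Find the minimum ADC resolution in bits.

8 bits

Number of steps required ≥ 2.56 V / 16.8 mV = 152.38.
Need 2^N ≥ 152.38; 2^7 = 128, 2^8 = 256.
Minimum N = 8.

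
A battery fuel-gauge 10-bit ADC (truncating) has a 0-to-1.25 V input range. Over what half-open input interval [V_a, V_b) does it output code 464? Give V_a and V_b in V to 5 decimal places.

[0.56641 V, 0.56763 V)

LSB = 1.25/2^10 = 1.221 mV.
V_a = V_low + 464·LSB = 0.566406 V; V_b = V_low + 465·LSB = 0.567627 V.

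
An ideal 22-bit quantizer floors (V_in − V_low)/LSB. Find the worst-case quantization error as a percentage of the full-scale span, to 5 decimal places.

Truncating → worst-case error = 1 LSB = V_FS/2^22, so 100/4194304 = 2.38419e-05 % of full scale.

0.00002 %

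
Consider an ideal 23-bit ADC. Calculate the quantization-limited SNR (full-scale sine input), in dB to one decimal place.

SNR ≈ 6.02·N + 1.76 dB = 6.02·23 + 1.76 = 140.22 dB.

140.2 dB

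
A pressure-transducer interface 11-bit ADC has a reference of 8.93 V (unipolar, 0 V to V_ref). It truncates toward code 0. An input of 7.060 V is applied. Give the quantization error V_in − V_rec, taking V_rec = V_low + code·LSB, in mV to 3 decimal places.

Step size: 8.93 V ÷ 2^11 = 4.360 mV.
Scaled input = 1619.1355 LSBs, so code = 1619.
V_rec = 0 + 1619·0.00436035 = 7.0594092 V.
Difference: 0.00059082 V → 0.591 mV.

0.591 mV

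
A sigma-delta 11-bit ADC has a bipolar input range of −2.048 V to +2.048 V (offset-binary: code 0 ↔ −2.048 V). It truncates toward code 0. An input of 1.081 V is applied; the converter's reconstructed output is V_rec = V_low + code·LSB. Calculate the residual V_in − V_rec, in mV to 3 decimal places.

1.000 mV

LSB = 4.096/2^11 = 2.000 mV.
(1.081 − (−2.048))/0.002 = 1564.5000; ⌊·⌋ gives code 1564.
Reconstructed: 1.08 V.
Difference: 0.001 V → 1.000 mV.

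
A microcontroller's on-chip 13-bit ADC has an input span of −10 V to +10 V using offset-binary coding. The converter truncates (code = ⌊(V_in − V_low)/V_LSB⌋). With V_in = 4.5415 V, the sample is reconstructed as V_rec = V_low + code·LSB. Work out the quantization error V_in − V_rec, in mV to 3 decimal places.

0.484 mV

Step size: 20 V ÷ 2^13 = 2.441 mV.
Scaled input = 5956.1984 LSBs, so code = 5956.
Reconstructed: 4.5410156 V.
V_in − V_rec = 0.000484375 V = 0.484 mV.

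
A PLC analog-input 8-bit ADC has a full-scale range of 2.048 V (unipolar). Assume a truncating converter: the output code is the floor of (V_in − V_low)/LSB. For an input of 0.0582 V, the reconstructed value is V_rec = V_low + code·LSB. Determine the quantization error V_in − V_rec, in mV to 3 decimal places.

Step size: 2.048 V ÷ 2^8 = 8.000 mV.
(0.0582 − 0)/0.008 = 7.2750; ⌊·⌋ gives code 7.
Reconstructed: 0.056 V.
V_in − V_rec = 0.0022 V = 2.200 mV.

2.200 mV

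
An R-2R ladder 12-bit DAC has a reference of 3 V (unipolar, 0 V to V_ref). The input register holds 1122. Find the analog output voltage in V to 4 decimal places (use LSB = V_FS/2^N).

LSB = 3 V / 2^12 = 0.732 mV.
V_out = 0 + 1122 × 0.000732422 V = 0.821777 V.

0.8218 V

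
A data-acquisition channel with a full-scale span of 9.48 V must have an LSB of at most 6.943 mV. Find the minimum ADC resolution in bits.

Number of steps required ≥ 9.48 V / 6.943 mV = 1365.40.
Need 2^N ≥ 1365.40; 2^10 = 1024, 2^11 = 2048.
Minimum N = 11.

11 bits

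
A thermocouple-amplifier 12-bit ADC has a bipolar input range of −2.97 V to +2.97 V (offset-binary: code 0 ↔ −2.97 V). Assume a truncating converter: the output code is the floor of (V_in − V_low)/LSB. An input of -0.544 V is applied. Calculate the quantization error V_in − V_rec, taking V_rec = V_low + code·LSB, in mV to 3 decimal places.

1.273 mV

Step size: 5.94 V ÷ 2^12 = 1.450 mV.
(-0.544 − (−2.97))/0.0014502 = 1672.8781; ⌊·⌋ gives code 1672.
V_rec = (−2.97) + 1672·0.0014502 = -0.54527344 V.
Difference: 0.00127344 V → 1.273 mV.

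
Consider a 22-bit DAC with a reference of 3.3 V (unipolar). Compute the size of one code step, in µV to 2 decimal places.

0.79 µV

Full-scale span = 3.3 V.
LSB = 3.3 / 2^22 = 3.3 / 4194304 = 7.86781e-07 V = 0.79 µV.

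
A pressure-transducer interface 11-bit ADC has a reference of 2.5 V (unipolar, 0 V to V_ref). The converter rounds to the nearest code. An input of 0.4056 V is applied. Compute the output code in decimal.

code 332

LSB = 2.5 V / 2048 = 1.221 mV.
Input sits at 332.268 steps above V_low.
round(332.268) = 332.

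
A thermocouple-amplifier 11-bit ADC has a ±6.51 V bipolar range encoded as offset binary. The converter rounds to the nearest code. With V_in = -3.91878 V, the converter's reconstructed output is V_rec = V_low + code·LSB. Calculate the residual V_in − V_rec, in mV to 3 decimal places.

-2.608 mV

One LSB is 13.02 V / 2048 = 6.357 mV.
(-3.91878 − (−6.51))/0.00635742 = 407.5898; round gives code 408.
Code 408 maps back to (−6.51) + 408×0.00635742 V = -3.9161719 V.
Difference: -0.00260813 V → -2.608 mV.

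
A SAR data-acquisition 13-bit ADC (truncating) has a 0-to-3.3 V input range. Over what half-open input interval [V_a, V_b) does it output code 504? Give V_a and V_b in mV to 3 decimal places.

[203.027 mV, 203.430 mV)

LSB = 3.3/2^13 = 402.83 µV.
V_a = V_low + 504·LSB = 0.203027 V; V_b = V_low + 505·LSB = 0.20343 V.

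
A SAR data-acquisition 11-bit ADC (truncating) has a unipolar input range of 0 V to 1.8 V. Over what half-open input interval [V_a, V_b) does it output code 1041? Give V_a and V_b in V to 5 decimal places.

LSB = 1.8/2^11 = 0.879 mV.
V_a = V_low + 1041·LSB = 0.914941 V; V_b = V_low + 1042·LSB = 0.91582 V.

[0.91494 V, 0.91582 V)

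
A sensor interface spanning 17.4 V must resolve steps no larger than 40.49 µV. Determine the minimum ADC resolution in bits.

Number of steps required ≥ 17.4 V / 40.49 µV = 429735.74.
Need 2^N ≥ 429735.74; 2^18 = 262144, 2^19 = 524288.
Minimum N = 19.

19 bits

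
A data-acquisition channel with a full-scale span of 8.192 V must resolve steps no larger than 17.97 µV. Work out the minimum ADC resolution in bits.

19 bits

Number of steps required ≥ 8.192 V / 17.97 µV = 455870.90.
Need 2^N ≥ 455870.90; 2^18 = 262144, 2^19 = 524288.
Minimum N = 19.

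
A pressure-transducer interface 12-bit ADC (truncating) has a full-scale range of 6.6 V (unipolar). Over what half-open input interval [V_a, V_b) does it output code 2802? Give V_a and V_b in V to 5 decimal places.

[4.51494 V, 4.51655 V)

LSB = 6.6/2^12 = 1.611 mV.
V_a = V_low + 2802·LSB = 4.51494 V; V_b = V_low + 2803·LSB = 4.51655 V.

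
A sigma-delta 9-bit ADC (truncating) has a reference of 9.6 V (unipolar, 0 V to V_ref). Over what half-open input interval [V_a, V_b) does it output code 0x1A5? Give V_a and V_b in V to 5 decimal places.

LSB = 9.6/2^9 = 18.750 mV.
Code 0x1A5 = 421 decimal.
V_a = V_low + 421·LSB = 7.89375 V; V_b = V_low + 422·LSB = 7.9125 V.

[7.89375 V, 7.91250 V)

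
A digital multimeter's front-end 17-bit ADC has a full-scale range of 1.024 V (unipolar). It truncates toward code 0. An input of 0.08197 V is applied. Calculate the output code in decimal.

Full-scale span = 1.024 V; LSB = 1.024/2^17 = 7.81 µV.
(V_in − V_low)/LSB = (0.08197 − 0) / 7.8125e-06 = 10492.160.
⌊·⌋(10492.160) = 10492.

code 10492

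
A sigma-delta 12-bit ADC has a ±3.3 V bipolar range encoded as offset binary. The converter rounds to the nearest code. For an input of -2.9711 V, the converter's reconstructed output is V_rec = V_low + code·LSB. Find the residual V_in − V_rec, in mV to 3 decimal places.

One LSB is 6.6 V / 4096 = 1.611 mV.
(V_in − V_low)/LSB = (-2.9711 − (−3.3))/0.00161133 = 204.1173 → code 204 (round).
Reconstructed: -2.9712891 V.
Error = -2.9711 − (−2.9712891) = 0.000189062 V = 0.189 mV.

0.189 mV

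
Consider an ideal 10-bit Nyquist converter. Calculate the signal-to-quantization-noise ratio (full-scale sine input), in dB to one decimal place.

SNR ≈ 6.02·N + 1.76 dB = 6.02·10 + 1.76 = 61.96 dB.

62.0 dB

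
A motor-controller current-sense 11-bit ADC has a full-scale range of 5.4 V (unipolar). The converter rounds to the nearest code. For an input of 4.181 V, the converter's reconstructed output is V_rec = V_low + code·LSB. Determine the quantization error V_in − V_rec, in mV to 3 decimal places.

-0.836 mV

Step size: 5.4 V ÷ 2^11 = 2.637 mV.
(4.181 − 0)/0.00263672 = 1585.6830; round gives code 1586.
Code 1586 maps back to 0 + 1586×0.00263672 V = 4.1818359 V.
Difference: -0.000835937 V → -0.836 mV.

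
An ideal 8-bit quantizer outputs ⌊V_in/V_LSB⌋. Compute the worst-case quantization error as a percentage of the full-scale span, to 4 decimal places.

0.3906 %

Truncating → worst-case error = 1 LSB = V_FS/2^8, so 100/256 = 0.390625 % of full scale.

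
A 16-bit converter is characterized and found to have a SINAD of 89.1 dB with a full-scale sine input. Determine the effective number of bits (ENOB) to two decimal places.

ENOB = (SINAD − 1.76) / 6.02 = (89.1 − 1.76)/6.02 = 14.508.

14.51 bits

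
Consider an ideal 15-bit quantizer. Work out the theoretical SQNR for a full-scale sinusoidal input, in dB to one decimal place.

SNR ≈ 6.02·N + 1.76 dB = 6.02·15 + 1.76 = 92.06 dB.

92.1 dB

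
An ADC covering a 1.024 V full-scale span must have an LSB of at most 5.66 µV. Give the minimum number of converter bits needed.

Number of steps required ≥ 1.024 V / 5.66 µV = 180918.73.
Need 2^N ≥ 180918.73; 2^17 = 131072, 2^18 = 262144.
Minimum N = 18.

18 bits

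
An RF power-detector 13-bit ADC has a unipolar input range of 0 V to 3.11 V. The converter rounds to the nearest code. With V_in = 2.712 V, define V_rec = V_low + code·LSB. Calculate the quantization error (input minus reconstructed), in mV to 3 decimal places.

One LSB is 3.11 V / 8192 = 379.64 µV.
(2.712 − 0)/0.000379639 = 7143.6347; round gives code 7144.
Reconstructed: 2.7121387 V.
Error = 2.712 − 2.7121387 = -0.000138672 V = -0.139 mV.

-0.139 mV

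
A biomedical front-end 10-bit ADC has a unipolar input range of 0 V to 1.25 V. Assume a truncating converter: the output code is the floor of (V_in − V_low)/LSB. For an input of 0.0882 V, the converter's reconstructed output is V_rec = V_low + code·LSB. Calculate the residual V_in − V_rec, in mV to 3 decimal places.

One LSB is 1.25 V / 1024 = 1.221 mV.
Scaled input = 72.2534 LSBs, so code = 72.
V_rec = 0 + 72·0.0012207 = 0.087890625 V.
Error = 0.0882 − 0.087890625 = 0.000309375 V = 0.309 mV.

0.309 mV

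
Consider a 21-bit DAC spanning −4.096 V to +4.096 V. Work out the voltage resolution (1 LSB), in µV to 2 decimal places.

Full-scale span = 8.192 V.
LSB = 8.192 / 2^21 = 8.192 / 2097152 = 3.90625e-06 V = 3.91 µV.

3.91 µV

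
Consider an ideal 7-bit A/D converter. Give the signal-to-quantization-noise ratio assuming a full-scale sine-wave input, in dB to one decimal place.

43.9 dB

SNR ≈ 6.02·N + 1.76 dB = 6.02·7 + 1.76 = 43.90 dB.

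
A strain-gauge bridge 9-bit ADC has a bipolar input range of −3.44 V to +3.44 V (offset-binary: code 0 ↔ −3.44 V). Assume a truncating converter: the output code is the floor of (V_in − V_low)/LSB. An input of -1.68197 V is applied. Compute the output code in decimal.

code 130

With 512 levels over 6.88 V, one step is 13.438 mV.
(-1.68197 − (−3.44)) / 0.0134375 = 130.830 LSBs.
⌊·⌋(130.830) = 130.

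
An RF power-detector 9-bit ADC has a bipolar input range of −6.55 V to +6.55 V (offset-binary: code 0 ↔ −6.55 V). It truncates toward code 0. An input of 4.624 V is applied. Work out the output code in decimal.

code 436

Full-scale span = 13.1 V; LSB = 13.1/2^9 = 25.586 mV.
Input sits at 436.724 steps above V_low.
Floor → code 436.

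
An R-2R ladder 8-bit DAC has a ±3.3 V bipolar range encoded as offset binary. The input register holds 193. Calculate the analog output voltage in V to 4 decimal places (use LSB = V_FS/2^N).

1.6758 V

LSB = 6.6 V / 2^8 = 25.781 mV.
V_out = (−3.3) + 193 × 0.0257812 V = 1.67578 V.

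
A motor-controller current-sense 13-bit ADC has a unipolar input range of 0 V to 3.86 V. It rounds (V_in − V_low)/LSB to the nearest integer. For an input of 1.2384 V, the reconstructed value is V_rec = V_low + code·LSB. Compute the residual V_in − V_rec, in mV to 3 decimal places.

0.109 mV

Step size: 3.86 V ÷ 2^13 = 471.19 µV.
(V_in − V_low)/LSB = (1.2384 − 0)/0.000471191 = 2628.2313 → code 2628 (round).
Reconstructed: 1.238291 V.
Error = 1.2384 − 1.238291 = 0.000108984 V = 0.109 mV.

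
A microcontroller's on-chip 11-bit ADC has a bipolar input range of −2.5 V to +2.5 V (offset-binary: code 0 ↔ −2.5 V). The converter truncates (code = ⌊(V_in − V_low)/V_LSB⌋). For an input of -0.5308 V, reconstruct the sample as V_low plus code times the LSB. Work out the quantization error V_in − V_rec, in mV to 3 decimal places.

Step size: 5 V ÷ 2^11 = 2.441 mV.
(-0.5308 − (−2.5))/0.00244141 = 806.5843; ⌊·⌋ gives code 806.
Code 806 maps back to (−2.5) + 806×0.00244141 V = -0.53222656 V.
Error = -0.5308 − (−0.53222656) = 0.00142656 V = 1.427 mV.

1.427 mV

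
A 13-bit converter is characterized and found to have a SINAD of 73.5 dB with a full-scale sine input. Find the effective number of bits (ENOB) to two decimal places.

11.92 bits

ENOB = (SINAD − 1.76) / 6.02 = (73.5 − 1.76)/6.02 = 11.917.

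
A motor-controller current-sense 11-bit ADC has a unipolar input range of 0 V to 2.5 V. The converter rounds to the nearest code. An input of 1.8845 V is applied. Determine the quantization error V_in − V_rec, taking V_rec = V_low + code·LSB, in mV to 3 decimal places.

-0.266 mV

Step size: 2.5 V ÷ 2^11 = 1.221 mV.
(V_in − V_low)/LSB = (1.8845 − 0)/0.0012207 = 1543.7824 → code 1544 (round).
V_rec = 0 + 1544·0.0012207 = 1.8847656 V.
V_in − V_rec = -0.000265625 V = -0.266 mV.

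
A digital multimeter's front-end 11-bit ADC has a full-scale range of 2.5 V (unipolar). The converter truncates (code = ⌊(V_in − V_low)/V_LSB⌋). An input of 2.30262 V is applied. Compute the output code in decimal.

Full-scale span = 2.5 V; LSB = 2.5/2^11 = 1.221 mV.
(2.30262 − 0) / 0.0012207 = 1886.306 LSBs.
So the output code is 1886.

code 1886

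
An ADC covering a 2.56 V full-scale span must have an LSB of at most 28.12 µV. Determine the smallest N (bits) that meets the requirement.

17 bits

Number of steps required ≥ 2.56 V / 28.12 µV = 91038.41.
Need 2^N ≥ 91038.41; 2^16 = 65536, 2^17 = 131072.
Minimum N = 17.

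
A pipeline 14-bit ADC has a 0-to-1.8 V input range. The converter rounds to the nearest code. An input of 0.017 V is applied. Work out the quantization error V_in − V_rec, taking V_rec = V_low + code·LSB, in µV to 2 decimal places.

LSB = 1.8/2^14 = 109.86 µV.
Scaled input = 154.7378 LSBs, so code = 155.
Code 155 maps back to 0 + 155×0.000109863 V = 0.017028809 V.
Error = 0.017 − 0.017028809 = -2.88086e-05 V = -28.81 µV.

-28.81 µV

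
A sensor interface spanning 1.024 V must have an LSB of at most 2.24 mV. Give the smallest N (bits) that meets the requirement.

Number of steps required ≥ 1.024 V / 2.24 mV = 457.14.
Need 2^N ≥ 457.14; 2^8 = 256, 2^9 = 512.
Minimum N = 9.

9 bits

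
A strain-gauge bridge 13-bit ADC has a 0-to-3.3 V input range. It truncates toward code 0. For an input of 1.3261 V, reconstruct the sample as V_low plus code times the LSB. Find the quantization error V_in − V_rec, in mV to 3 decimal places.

0.380 mV

LSB = 3.3/2^13 = 402.83 µV.
Scaled input = 3291.9428 LSBs, so code = 3291.
Reconstructed: 1.3257202 V.
Difference: 0.000379785 V → 0.380 mV.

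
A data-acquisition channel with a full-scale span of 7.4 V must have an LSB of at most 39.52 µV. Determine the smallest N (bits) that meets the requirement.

18 bits

Number of steps required ≥ 7.4 V / 39.52 µV = 187246.96.
Need 2^N ≥ 187246.96; 2^17 = 131072, 2^18 = 262144.
Minimum N = 18.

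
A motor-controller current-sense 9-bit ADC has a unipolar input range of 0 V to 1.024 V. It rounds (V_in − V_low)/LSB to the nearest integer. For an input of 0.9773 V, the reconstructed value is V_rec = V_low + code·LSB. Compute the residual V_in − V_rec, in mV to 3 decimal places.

-0.700 mV

One LSB is 1.024 V / 512 = 2.000 mV.
(0.9773 − 0)/0.002 = 488.6500; round gives code 489.
Reconstructed: 0.978 V.
Difference: -0.0007 V → -0.700 mV.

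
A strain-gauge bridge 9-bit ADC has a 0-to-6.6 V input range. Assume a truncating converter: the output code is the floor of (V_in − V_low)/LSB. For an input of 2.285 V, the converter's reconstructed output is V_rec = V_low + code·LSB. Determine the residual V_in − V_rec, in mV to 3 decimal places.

3.359 mV

One LSB is 6.6 V / 512 = 12.891 mV.
Scaled input = 177.2606 LSBs, so code = 177.
V_rec = 0 + 177·0.0128906 = 2.2816406 V.
Error = 2.285 − 2.2816406 = 0.00335937 V = 3.359 mV.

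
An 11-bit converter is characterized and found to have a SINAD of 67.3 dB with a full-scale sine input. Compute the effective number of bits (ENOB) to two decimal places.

10.89 bits

ENOB = (SINAD − 1.76) / 6.02 = (67.3 − 1.76)/6.02 = 10.887.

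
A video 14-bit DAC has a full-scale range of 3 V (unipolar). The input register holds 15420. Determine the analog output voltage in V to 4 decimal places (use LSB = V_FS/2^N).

2.8235 V

LSB = 3 V / 2^14 = 183.11 µV.
V_out = 0 + 15420 × 0.000183105 V = 2.82349 V.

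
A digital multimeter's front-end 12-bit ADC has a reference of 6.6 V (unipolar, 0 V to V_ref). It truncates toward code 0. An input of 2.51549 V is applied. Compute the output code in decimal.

code 1561

LSB = 6.6 V / 4096 = 1.611 mV.
(2.51549 − 0) / 0.00161133 = 1561.128 LSBs.
Floor → code 1561.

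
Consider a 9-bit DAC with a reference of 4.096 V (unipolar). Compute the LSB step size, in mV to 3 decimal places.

8.000 mV

Full-scale span = 4.096 V.
LSB = 4.096 / 2^9 = 4.096 / 512 = 0.008 V = 8.000 mV.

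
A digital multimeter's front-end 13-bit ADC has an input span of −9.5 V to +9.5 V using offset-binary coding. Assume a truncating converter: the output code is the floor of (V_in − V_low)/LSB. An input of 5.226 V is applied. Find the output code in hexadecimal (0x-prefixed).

code 0x18CD (decimal 6349)

Full-scale span = 19 V; LSB = 19/2^13 = 2.319 mV.
(5.226 − (−9.5)) / 0.00231934 = 6349.231 LSBs.
So the output code is 6349.
In hexadecimal (0x-prefixed): 0x18CD.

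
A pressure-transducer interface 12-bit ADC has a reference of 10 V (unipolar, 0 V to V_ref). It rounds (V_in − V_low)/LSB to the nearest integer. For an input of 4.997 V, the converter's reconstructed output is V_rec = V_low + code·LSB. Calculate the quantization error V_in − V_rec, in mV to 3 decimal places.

-0.559 mV

Step size: 10 V ÷ 2^12 = 2.441 mV.
(V_in − V_low)/LSB = (4.997 − 0)/0.00244141 = 2046.7712 → code 2047 (round).
Reconstructed: 4.9975586 V.
V_in − V_rec = -0.000558594 V = -0.559 mV.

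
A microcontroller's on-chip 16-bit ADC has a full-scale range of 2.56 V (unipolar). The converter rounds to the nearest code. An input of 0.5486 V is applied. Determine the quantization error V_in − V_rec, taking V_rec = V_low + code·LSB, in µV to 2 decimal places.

Step size: 2.56 V ÷ 2^16 = 39.06 µV.
Scaled input = 14044.1600 LSBs, so code = 14044.
Reconstructed: 0.54859375 V.
V_in − V_rec = 6.25e-06 V = 6.25 µV.

6.25 µV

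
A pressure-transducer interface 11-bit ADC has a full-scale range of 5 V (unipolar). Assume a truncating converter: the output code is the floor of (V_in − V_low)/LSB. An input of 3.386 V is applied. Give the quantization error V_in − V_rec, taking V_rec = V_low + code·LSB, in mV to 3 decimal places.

Step size: 5 V ÷ 2^11 = 2.441 mV.
Scaled input = 1386.9056 LSBs, so code = 1386.
V_rec = 0 + 1386·0.00244141 = 3.3837891 V.
V_in − V_rec = 0.00221094 V = 2.211 mV.

2.211 mV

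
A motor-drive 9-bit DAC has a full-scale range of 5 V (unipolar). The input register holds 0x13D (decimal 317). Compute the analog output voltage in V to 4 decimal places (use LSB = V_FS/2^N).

3.0957 V

LSB = 5 V / 2^9 = 9.766 mV.
Code 0x13D = 317 decimal.
V_out = 0 + 317 × 0.00976562 V = 3.0957 V.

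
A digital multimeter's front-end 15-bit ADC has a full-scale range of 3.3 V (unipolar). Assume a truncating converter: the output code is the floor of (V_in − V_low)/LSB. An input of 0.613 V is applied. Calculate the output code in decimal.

code 6086

LSB = 3.3 V / 32768 = 100.71 µV.
(0.613 − 0) / 0.000100708 = 6086.904 LSBs.
So the output code is 6086.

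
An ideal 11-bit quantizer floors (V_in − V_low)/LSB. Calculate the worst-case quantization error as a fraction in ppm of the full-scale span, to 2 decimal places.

Truncating → worst-case error = 1 LSB = V_FS/2^11, so 1e+06/2048 = 488.281 ppm of full scale.

488.28 ppm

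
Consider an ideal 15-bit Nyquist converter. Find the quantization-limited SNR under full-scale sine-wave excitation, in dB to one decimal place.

SNR ≈ 6.02·N + 1.76 dB = 6.02·15 + 1.76 = 92.06 dB.

92.1 dB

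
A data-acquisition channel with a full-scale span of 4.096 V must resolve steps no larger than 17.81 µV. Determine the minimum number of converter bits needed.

Number of steps required ≥ 4.096 V / 17.81 µV = 229983.16.
Need 2^N ≥ 229983.16; 2^17 = 131072, 2^18 = 262144.
Minimum N = 18.

18 bits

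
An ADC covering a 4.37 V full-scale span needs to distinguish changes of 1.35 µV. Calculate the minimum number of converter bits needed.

22 bits

Number of steps required ≥ 4.37 V / 1.35 µV = 3237037.04.
Need 2^N ≥ 3237037.04; 2^21 = 2097152, 2^22 = 4194304.
Minimum N = 22.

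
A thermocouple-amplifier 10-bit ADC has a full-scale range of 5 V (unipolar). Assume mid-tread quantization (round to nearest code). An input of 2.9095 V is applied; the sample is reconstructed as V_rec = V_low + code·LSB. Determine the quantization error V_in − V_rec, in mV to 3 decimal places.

Step size: 5 V ÷ 2^10 = 4.883 mV.
(2.9095 − 0)/0.00488281 = 595.8656; round gives code 596.
Code 596 maps back to 0 + 596×0.00488281 V = 2.9101562 V.
V_in − V_rec = -0.00065625 V = -0.656 mV.

-0.656 mV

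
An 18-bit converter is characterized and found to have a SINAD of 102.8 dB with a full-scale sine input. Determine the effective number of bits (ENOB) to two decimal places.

ENOB = (SINAD − 1.76) / 6.02 = (102.8 − 1.76)/6.02 = 16.784.

16.78 bits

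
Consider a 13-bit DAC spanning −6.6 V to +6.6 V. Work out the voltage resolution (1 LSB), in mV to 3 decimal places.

1.611 mV

Full-scale span = 13.2 V.
LSB = 13.2 / 2^13 = 13.2 / 8192 = 0.00161133 V = 1.611 mV.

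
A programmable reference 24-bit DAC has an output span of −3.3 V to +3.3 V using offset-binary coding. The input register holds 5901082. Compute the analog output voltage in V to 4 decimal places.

-0.9786 V

LSB = 6.6 V / 2^24 = 0.39 µV.
V_out = (−3.3) + 5901082 × 3.93391e-07 V = -0.978569 V.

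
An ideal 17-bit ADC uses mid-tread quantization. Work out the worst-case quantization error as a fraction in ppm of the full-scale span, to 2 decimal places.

Rounding → worst-case error = ½ LSB = V_FS/2^18, so 1e+06/262144 = 3.8147 ppm of full scale.

3.81 ppm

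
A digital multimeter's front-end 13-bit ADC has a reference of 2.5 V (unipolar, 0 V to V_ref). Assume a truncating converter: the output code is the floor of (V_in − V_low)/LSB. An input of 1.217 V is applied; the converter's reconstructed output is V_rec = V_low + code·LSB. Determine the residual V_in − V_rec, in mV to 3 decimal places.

Step size: 2.5 V ÷ 2^13 = 305.18 µV.
Scaled input = 3987.8656 LSBs, so code = 3987.
Reconstructed: 1.2167358 V.
Error = 1.217 − 1.2167358 = 0.00026416 V = 0.264 mV.

0.264 mV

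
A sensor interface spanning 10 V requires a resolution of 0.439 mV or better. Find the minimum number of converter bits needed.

Number of steps required ≥ 10 V / 0.439 mV = 22779.04.
Need 2^N ≥ 22779.04; 2^14 = 16384, 2^15 = 32768.
Minimum N = 15.

15 bits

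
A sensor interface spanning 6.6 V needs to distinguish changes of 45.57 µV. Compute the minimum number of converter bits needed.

18 bits

Number of steps required ≥ 6.6 V / 45.57 µV = 144832.13.
Need 2^N ≥ 144832.13; 2^17 = 131072, 2^18 = 262144.
Minimum N = 18.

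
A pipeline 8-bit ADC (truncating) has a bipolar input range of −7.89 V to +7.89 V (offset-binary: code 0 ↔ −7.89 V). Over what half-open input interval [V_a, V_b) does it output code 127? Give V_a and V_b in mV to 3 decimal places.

LSB = 15.78/2^8 = 61.641 mV.
V_a = V_low + 127·LSB = -0.0616406 V; V_b = V_low + 128·LSB = 0 V.

[-61.641 mV, 0.000 mV)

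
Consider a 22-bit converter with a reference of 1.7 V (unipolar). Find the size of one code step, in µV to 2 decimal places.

Full-scale span = 1.7 V.
LSB = 1.7 / 2^22 = 1.7 / 4194304 = 4.05312e-07 V = 0.41 µV.

0.41 µV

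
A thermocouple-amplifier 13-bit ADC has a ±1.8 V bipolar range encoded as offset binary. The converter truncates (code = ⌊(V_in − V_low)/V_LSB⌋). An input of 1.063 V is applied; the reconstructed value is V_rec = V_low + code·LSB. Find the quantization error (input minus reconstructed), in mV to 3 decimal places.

0.402 mV

One LSB is 3.6 V / 8192 = 439.45 µV.
Scaled input = 6514.9156 LSBs, so code = 6514.
Reconstructed: 1.0625977 V.
Error = 1.063 − 1.0625977 = 0.000402344 V = 0.402 mV.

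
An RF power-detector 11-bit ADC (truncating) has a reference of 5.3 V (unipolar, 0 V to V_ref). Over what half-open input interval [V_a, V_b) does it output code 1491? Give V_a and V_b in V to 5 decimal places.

LSB = 5.3/2^11 = 2.588 mV.
V_a = V_low + 1491·LSB = 3.85854 V; V_b = V_low + 1492·LSB = 3.86113 V.

[3.85854 V, 3.86113 V)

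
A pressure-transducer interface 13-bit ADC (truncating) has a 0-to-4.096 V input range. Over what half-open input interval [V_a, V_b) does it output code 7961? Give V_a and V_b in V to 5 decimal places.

LSB = 4.096/2^13 = 0.500 mV.
V_a = V_low + 7961·LSB = 3.9805 V; V_b = V_low + 7962·LSB = 3.981 V.

[3.98050 V, 3.98100 V)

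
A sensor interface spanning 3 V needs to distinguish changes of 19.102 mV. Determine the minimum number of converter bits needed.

8 bits

Number of steps required ≥ 3 V / 19.102 mV = 157.05.
Need 2^N ≥ 157.05; 2^7 = 128, 2^8 = 256.
Minimum N = 8.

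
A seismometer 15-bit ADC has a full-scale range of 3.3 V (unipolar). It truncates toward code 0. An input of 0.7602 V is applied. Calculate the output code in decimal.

LSB = 3.3 V / 32768 = 100.71 µV.
(0.7602 − 0) / 0.000100708 = 7548.556 LSBs.
So the output code is 7548.

code 7548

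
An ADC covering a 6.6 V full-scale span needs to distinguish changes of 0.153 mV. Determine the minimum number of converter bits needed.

16 bits

Number of steps required ≥ 6.6 V / 0.153 mV = 43137.25.
Need 2^N ≥ 43137.25; 2^15 = 32768, 2^16 = 65536.
Minimum N = 16.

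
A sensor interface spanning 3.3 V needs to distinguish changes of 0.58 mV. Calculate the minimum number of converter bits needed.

Number of steps required ≥ 3.3 V / 0.58 mV = 5689.66.
Need 2^N ≥ 5689.66; 2^12 = 4096, 2^13 = 8192.
Minimum N = 13.

13 bits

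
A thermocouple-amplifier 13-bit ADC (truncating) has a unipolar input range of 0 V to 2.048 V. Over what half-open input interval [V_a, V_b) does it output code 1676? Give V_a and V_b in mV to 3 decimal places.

[419.000 mV, 419.250 mV)

LSB = 2.048/2^13 = 250.00 µV.
V_a = V_low + 1676·LSB = 0.419 V; V_b = V_low + 1677·LSB = 0.41925 V.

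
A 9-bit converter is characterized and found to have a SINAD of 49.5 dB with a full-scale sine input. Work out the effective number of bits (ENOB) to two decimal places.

7.93 bits

ENOB = (SINAD − 1.76) / 6.02 = (49.5 − 1.76)/6.02 = 7.930.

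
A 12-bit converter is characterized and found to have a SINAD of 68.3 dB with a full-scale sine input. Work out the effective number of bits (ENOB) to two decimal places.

ENOB = (SINAD − 1.76) / 6.02 = (68.3 − 1.76)/6.02 = 11.053.

11.05 bits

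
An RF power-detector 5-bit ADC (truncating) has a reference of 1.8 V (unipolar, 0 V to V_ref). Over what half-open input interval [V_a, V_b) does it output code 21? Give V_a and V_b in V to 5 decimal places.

[1.18125 V, 1.23750 V)

LSB = 1.8/2^5 = 56.250 mV.
V_a = V_low + 21·LSB = 1.18125 V; V_b = V_low + 22·LSB = 1.2375 V.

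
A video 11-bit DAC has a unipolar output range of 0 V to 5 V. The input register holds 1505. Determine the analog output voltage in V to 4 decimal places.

LSB = 5 V / 2^11 = 2.441 mV.
V_out = 0 + 1505 × 0.00244141 V = 3.67432 V.

3.6743 V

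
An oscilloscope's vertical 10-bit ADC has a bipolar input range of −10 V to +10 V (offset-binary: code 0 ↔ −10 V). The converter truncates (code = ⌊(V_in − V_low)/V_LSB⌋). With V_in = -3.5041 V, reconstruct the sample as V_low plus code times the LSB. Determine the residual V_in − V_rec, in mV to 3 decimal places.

11.525 mV

Step size: 20 V ÷ 2^10 = 19.531 mV.
(V_in − V_low)/LSB = (-3.5041 − (−10))/0.0195312 = 332.5901 → code 332 (floor).
Code 332 maps back to (−10) + 332×0.0195312 V = -3.515625 V.
V_in − V_rec = 0.011525 V = 11.525 mV.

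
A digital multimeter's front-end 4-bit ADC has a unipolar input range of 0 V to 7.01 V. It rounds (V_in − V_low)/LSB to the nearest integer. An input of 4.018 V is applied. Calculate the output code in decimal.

Full-scale span = 7.01 V; LSB = 7.01/2^4 = 438.125 mV.
Input sits at 9.171 steps above V_low.
round(9.171) = 9.

code 9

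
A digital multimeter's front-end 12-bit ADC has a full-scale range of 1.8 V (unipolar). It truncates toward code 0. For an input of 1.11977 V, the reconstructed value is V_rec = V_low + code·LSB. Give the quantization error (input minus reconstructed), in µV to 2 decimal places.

One LSB is 1.8 V / 4096 = 439.45 µV.
(1.11977 − 0)/0.000439453 = 2548.0988; ⌊·⌋ gives code 2548.
Reconstructed: 1.1197266 V.
V_in − V_rec = 4.34375e-05 V = 43.44 µV.

43.44 µV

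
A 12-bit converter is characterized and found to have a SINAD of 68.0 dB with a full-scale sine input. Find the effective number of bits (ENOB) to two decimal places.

11.00 bits

ENOB = (SINAD − 1.76) / 6.02 = (68.0 − 1.76)/6.02 = 11.003.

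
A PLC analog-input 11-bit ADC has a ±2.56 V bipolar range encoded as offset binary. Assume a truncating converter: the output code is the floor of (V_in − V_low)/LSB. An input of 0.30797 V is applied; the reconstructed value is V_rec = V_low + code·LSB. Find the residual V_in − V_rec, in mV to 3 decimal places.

0.470 mV

One LSB is 5.12 V / 2048 = 2.500 mV.
(0.30797 − (−2.56))/0.0025 = 1147.1880; ⌊·⌋ gives code 1147.
Code 1147 maps back to (−2.56) + 1147×0.0025 V = 0.3075 V.
Error = 0.30797 − 0.3075 = 0.00047 V = 0.470 mV.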